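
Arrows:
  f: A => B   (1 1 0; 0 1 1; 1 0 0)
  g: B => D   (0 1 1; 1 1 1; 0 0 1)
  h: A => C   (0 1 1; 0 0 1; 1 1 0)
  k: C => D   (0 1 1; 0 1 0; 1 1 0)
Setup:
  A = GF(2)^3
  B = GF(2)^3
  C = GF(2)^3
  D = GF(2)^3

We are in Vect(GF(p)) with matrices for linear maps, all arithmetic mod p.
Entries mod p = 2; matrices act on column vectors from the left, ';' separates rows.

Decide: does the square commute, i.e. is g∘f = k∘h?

Answer: DOES NOT COMMUTE

Work:
Along f;g (path 1):
  e0=(1,0,0) f=>(1,0,1) g=>(1,0,1)
  e1=(0,1,0) f=>(1,1,0) g=>(1,0,0)
  e2=(0,0,1) f=>(0,1,0) g=>(1,1,0)
  composite₁ = (1 1 1; 0 0 1; 1 0 0)
Along h;k (path 2):
  e0=(1,0,0) h=>(0,0,1) k=>(1,0,0)
  e1=(0,1,0) h=>(1,0,1) k=>(1,0,1)
  e2=(0,0,1) h=>(1,1,0) k=>(1,1,0)
  composite₂ = (1 1 1; 0 0 1; 0 1 0)
Equal? differ; not commutative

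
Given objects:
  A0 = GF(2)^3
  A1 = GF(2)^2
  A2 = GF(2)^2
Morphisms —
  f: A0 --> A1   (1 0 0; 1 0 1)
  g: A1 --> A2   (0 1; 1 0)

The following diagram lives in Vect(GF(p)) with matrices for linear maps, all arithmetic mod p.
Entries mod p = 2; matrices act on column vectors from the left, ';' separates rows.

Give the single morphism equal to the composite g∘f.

Answer: (1 0 1; 1 0 0)

Work:
  e0=[1,0,0] f-->[1,1] g-->[1,1]
  e1=[0,1,0] f-->[0,0] g-->[0,0]
  e2=[0,0,1] f-->[0,1] g-->[1,0]
composite: (1 0 1; 1 0 0)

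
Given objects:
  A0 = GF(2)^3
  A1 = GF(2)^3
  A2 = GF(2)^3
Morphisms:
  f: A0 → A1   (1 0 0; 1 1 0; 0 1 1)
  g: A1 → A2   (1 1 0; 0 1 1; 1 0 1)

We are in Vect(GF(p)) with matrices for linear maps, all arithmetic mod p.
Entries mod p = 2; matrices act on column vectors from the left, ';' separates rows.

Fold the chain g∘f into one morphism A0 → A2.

Answer: (0 1 0; 1 0 1; 1 1 1)

Work:
  e0=[1,0,0] f→[1,1,0] g→[0,1,1]
  e1=[0,1,0] f→[0,1,1] g→[1,0,1]
  e2=[0,0,1] f→[0,0,1] g→[0,1,1]
result: (0 1 0; 1 0 1; 1 1 1)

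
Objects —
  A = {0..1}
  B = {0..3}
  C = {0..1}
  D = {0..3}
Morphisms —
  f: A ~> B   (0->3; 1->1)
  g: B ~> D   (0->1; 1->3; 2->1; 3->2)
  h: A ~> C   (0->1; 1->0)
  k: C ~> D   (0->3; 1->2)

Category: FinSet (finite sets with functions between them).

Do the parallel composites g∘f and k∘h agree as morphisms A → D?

Answer: COMMUTES

Work:
1) trace f;g:
  0 f~>3 g~>2
  1 f~>1 g~>3
  composite₁ = (0->2; 1->3)
2) trace h;k:
  0 h~>1 k~>2
  1 h~>0 k~>3
  composite₂ = (0->2; 1->3)
Equal? equal; square commutes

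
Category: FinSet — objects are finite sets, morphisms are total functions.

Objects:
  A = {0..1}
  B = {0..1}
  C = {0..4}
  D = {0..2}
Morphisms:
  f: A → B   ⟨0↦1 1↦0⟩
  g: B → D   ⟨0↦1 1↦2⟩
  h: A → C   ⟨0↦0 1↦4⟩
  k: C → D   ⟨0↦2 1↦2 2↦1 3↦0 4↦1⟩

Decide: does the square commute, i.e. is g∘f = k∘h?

1) trace f;g:
  0 f→1 g→2
  1 f→0 g→1
  composite₁ = ⟨0↦2 1↦1⟩
2) trace h;k:
  0 h→0 k→2
  1 h→4 k→1
  composite₂ = ⟨0↦2 1↦1⟩
Equal? YES — commutes

Answer: COMMUTES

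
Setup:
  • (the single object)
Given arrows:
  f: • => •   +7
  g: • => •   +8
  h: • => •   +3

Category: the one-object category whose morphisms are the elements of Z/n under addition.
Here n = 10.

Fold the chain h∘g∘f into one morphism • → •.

Answer: +8

Work:
  0 +7≡7 +8≡5 +3≡8  (mod 10)
composite: +8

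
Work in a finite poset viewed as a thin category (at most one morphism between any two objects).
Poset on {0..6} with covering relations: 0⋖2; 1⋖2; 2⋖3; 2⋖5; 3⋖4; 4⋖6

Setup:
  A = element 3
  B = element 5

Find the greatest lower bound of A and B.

{x : x<=A ∧ x<=B} = {0,1,2}  (A=3, B=5)
  0 <= 2
  1 <= 2
  2 <= 2
glb = 2

Answer: A∧B = 2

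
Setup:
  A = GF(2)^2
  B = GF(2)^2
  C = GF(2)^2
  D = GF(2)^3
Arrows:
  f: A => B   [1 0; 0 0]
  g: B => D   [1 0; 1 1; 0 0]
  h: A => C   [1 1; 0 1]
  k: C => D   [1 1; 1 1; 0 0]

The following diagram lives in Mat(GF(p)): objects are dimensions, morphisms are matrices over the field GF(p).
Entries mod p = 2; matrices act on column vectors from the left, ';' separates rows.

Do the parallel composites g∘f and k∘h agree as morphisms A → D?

Answer: COMMUTES

Trace:
1) trace f;g:
  e0=(1,0) f=>(1,0) g=>(1,1,0)
  e1=(0,1) f=>(0,0) g=>(0,0,0)
  ⟦path⟧₁ = [1 0; 1 0; 0 0]
2) trace h;k:
  e0=(1,0) h=>(1,0) k=>(1,1,0)
  e1=(0,1) h=>(1,1) k=>(0,0,0)
  ⟦path⟧₂ = [1 0; 1 0; 0 0]
Equal? YES — commutes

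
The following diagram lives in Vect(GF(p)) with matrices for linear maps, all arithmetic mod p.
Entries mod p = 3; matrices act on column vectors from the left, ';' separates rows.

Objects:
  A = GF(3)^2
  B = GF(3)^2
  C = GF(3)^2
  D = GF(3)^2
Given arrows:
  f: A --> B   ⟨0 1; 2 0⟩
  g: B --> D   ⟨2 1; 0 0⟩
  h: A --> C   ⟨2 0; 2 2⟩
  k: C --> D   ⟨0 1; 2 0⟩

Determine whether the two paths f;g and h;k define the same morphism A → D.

1) trace f;g:
  e0=(1,0) f-->(0,2) g-->(2,0)
  e1=(0,1) f-->(1,0) g-->(2,0)
  composite₁ = ⟨2 2; 0 0⟩
2) trace h;k:
  e0=(1,0) h-->(2,2) k-->(2,1)
  e1=(0,1) h-->(0,2) k-->(2,0)
  composite₂ = ⟨2 2; 1 0⟩
Equal? distinct morphisms ✗

Answer: DOES NOT COMMUTE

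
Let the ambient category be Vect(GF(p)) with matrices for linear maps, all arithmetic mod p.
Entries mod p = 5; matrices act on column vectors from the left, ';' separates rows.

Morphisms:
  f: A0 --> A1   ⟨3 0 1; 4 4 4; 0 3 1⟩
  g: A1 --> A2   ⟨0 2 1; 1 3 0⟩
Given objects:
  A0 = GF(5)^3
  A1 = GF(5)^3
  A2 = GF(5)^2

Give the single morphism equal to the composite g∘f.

Answer: ⟨3 1 4; 0 2 3⟩

Work:
  e0=(1,0,0) f-->(3,4,0) g-->(3,0)
  e1=(0,1,0) f-->(0,4,3) g-->(1,2)
  e2=(0,0,1) f-->(1,4,1) g-->(4,3)
composite: ⟨3 1 4; 0 2 3⟩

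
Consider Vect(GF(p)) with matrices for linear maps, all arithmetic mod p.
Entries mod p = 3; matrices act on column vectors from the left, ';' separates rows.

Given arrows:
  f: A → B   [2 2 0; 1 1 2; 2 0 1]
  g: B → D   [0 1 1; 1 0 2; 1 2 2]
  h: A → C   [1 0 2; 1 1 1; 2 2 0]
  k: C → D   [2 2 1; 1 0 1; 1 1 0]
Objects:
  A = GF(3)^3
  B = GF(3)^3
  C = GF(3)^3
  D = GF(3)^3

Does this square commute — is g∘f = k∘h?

Path 1 = f;g:
  e0=⟨1,0,0⟩ f→⟨2,1,2⟩ g→⟨0,0,2⟩
  e1=⟨0,1,0⟩ f→⟨2,1,0⟩ g→⟨1,2,1⟩
  e2=⟨0,0,1⟩ f→⟨0,2,1⟩ g→⟨0,2,0⟩
  composite₁ = [0 1 0; 0 2 2; 2 1 0]
Path 2 = h;k:
  e0=⟨1,0,0⟩ h→⟨1,1,2⟩ k→⟨0,0,2⟩
  e1=⟨0,1,0⟩ h→⟨0,1,2⟩ k→⟨1,2,1⟩
  e2=⟨0,0,1⟩ h→⟨2,1,0⟩ k→⟨0,2,0⟩
  composite₂ = [0 1 0; 0 2 2; 2 1 0]
Equal? equal; square commutes

Answer: COMMUTES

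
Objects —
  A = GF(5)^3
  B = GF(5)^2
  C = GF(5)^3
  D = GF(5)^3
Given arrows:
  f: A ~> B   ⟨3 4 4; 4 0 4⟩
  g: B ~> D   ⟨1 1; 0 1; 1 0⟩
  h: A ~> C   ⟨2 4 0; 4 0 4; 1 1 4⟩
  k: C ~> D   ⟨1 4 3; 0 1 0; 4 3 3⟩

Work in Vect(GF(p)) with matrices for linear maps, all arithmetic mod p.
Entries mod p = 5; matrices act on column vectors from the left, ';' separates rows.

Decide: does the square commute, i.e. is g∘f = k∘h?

1) trace f;g:
  e0=[1,0,0] f~>[3,4] g~>[2,4,3]
  e1=[0,1,0] f~>[4,0] g~>[4,0,4]
  e2=[0,0,1] f~>[4,4] g~>[3,4,4]
  result₁ = ⟨2 4 3; 4 0 4; 3 4 4⟩
2) trace h;k:
  e0=[1,0,0] h~>[2,4,1] k~>[1,4,3]
  e1=[0,1,0] h~>[4,0,1] k~>[2,0,4]
  e2=[0,0,1] h~>[0,4,4] k~>[3,4,4]
  result₂ = ⟨1 2 3; 4 0 4; 3 4 4⟩
Equal? distinct morphisms ✗

Answer: DOES NOT COMMUTE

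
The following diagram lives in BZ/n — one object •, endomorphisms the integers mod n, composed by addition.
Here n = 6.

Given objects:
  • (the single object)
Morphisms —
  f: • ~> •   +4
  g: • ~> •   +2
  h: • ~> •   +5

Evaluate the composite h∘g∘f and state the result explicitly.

  0 +4≡4 +2≡0 +5≡5  (mod 6)
result: +5

Answer: +5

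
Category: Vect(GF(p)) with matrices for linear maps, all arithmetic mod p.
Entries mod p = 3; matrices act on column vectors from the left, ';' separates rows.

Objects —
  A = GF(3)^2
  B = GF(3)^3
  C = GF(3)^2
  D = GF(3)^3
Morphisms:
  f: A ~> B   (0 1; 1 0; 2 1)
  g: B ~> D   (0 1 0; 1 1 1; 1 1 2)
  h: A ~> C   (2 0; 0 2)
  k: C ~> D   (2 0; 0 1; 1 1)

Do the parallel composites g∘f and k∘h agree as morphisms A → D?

Along f;g (path 1):
  e0=[1,0] f~>[0,1,2] g~>[1,0,2]
  e1=[0,1] f~>[1,0,1] g~>[0,2,0]
  ⟦path⟧₁ = (1 0; 0 2; 2 0)
Along h;k (path 2):
  e0=[1,0] h~>[2,0] k~>[1,0,2]
  e1=[0,1] h~>[0,2] k~>[0,2,2]
  ⟦path⟧₂ = (1 0; 0 2; 2 2)
Equal? differ; not commutative

Answer: DOES NOT COMMUTE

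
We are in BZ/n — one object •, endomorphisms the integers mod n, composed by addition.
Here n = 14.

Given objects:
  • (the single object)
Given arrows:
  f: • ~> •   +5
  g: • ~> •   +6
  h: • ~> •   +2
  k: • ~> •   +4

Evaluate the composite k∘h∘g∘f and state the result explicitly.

  0 +5≡5 +6≡11 +2≡13 +4≡3  (mod 14)
composite: +3

Answer: +3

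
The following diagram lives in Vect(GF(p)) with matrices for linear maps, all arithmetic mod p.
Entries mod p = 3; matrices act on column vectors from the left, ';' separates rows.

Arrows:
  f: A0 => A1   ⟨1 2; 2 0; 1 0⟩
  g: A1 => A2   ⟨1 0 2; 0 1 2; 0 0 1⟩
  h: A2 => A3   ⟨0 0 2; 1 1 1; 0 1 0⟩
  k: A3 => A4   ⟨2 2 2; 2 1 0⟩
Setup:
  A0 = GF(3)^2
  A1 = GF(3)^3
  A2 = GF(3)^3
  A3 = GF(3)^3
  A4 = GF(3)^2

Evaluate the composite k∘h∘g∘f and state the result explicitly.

  e0=[1,0] f=>[1,2,1] g=>[0,1,1] h=>[2,2,1] k=>[1,0]
  e1=[0,1] f=>[2,0,0] g=>[2,0,0] h=>[0,2,0] k=>[1,2]
result: ⟨1 1; 0 2⟩

Answer: ⟨1 1; 0 2⟩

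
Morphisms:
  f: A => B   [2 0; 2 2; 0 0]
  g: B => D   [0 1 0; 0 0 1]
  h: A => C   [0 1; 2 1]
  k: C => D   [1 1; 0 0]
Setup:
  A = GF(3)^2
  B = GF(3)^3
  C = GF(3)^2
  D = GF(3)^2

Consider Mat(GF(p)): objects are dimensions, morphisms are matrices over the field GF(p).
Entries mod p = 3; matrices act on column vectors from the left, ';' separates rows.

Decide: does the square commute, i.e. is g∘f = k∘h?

Answer: COMMUTES

Work:
1) trace f;g:
  e0=[1,0] f=>[2,2,0] g=>[2,0]
  e1=[0,1] f=>[0,2,0] g=>[2,0]
  ⟦path⟧₁ = [2 2; 0 0]
2) trace h;k:
  e0=[1,0] h=>[0,2] k=>[2,0]
  e1=[0,1] h=>[1,1] k=>[2,0]
  ⟦path⟧₂ = [2 2; 0 0]
Equal? equal; square commutes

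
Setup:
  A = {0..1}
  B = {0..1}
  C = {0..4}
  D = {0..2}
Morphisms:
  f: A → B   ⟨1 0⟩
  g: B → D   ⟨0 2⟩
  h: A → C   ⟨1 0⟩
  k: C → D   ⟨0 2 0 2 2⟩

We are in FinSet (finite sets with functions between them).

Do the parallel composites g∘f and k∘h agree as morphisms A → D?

Path 1 = f;g:
  0 f→1 g→2
  1 f→0 g→0
  ⟦path⟧₁ = ⟨2 0⟩
Path 2 = h;k:
  0 h→1 k→2
  1 h→0 k→0
  ⟦path⟧₂ = ⟨2 0⟩
Equal? equal; square commutes

Answer: COMMUTES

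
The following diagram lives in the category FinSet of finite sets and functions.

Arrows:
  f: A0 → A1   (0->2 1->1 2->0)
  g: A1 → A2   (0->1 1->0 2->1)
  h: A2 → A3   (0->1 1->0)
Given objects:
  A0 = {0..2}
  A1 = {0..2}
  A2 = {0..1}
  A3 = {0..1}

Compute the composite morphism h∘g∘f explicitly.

  0 f→2 g→1 h→0
  1 f→1 g→0 h→1
  2 f→0 g→1 h→0
⟦path⟧: (0->0 1->1 2->0)

Answer: (0->0 1->1 2->0)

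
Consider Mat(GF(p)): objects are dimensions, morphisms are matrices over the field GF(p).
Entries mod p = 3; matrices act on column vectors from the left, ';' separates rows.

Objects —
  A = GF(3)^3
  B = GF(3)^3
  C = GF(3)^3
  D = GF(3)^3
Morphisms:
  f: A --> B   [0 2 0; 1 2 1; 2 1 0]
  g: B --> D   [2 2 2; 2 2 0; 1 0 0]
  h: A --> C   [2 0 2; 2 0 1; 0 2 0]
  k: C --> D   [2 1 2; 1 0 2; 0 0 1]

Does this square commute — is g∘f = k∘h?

1) trace f;g:
  e0=(1,0,0) f-->(0,1,2) g-->(0,2,0)
  e1=(0,1,0) f-->(2,2,1) g-->(1,2,2)
  e2=(0,0,1) f-->(0,1,0) g-->(2,2,0)
  result₁ = [0 1 2; 2 2 2; 0 2 0]
2) trace h;k:
  e0=(1,0,0) h-->(2,2,0) k-->(0,2,0)
  e1=(0,1,0) h-->(0,0,2) k-->(1,1,2)
  e2=(0,0,1) h-->(2,1,0) k-->(2,2,0)
  result₂ = [0 1 2; 2 1 2; 0 2 0]
Equal? differ; not commutative

Answer: DOES NOT COMMUTE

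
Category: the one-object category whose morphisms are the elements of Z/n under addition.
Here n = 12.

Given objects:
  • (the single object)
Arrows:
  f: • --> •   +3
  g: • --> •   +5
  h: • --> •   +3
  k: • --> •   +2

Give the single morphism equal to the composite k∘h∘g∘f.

Answer: +1

Trace:
  0 +3≡3 +5≡8 +3≡11 +2≡1  (mod 12)
composite: +1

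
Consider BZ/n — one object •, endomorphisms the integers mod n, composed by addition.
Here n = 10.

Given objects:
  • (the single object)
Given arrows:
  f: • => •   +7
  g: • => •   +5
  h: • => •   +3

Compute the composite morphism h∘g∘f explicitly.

Answer: +5

Trace:
  0 +7≡7 +5≡2 +3≡5  (mod 10)
composite: +5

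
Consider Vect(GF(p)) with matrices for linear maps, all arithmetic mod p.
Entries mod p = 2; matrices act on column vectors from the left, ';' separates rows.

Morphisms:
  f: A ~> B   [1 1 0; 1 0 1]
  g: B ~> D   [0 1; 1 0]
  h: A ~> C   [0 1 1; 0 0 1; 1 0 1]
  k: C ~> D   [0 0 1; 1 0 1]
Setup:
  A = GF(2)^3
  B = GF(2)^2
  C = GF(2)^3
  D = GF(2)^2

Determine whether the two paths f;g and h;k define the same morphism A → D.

Path 1 = f;g:
  e0=⟨1,0,0⟩ f~>⟨1,1⟩ g~>⟨1,1⟩
  e1=⟨0,1,0⟩ f~>⟨1,0⟩ g~>⟨0,1⟩
  e2=⟨0,0,1⟩ f~>⟨0,1⟩ g~>⟨1,0⟩
  composite₁ = [1 0 1; 1 1 0]
Path 2 = h;k:
  e0=⟨1,0,0⟩ h~>⟨0,0,1⟩ k~>⟨1,1⟩
  e1=⟨0,1,0⟩ h~>⟨1,0,0⟩ k~>⟨0,1⟩
  e2=⟨0,0,1⟩ h~>⟨1,1,1⟩ k~>⟨1,0⟩
  composite₂ = [1 0 1; 1 1 0]
Equal? YES — commutes

Answer: COMMUTES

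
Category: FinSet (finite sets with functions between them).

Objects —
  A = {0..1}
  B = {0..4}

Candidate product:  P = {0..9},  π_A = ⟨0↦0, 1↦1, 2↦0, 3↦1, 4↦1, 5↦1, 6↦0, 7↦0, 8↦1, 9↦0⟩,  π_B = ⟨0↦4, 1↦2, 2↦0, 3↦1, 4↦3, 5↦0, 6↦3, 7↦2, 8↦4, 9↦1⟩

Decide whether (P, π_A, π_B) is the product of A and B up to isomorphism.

Answer: VALID PRODUCT

Trace:
|A|·|B| = 2·5 = 10;  |P| = 10
Check the pairing map k ↦ (π_A(k), π_B(k)):
  0 ↦ (0,4)
  1 ↦ (1,2)
  2 ↦ (0,0)
  3 ↦ (1,1)
  4 ↦ (1,3)
  5 ↦ (1,0)
  6 ↦ (0,3)
  7 ↦ (0,2)
  8 ↦ (1,4)
  9 ↦ (0,1)
distinct pairs in image: 10 / 10 needed
  → bijection onto A×B; projections well-typed.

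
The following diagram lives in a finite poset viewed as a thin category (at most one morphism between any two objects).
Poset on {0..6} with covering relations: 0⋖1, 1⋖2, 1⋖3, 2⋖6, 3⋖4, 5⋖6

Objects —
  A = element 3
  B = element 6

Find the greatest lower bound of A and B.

{x : x≤A ∧ x≤B} = {0,1}  (A=3, B=6)
  0 ≤ 1
  1 ≤ 1
glb = 1

Answer: A∧B = 1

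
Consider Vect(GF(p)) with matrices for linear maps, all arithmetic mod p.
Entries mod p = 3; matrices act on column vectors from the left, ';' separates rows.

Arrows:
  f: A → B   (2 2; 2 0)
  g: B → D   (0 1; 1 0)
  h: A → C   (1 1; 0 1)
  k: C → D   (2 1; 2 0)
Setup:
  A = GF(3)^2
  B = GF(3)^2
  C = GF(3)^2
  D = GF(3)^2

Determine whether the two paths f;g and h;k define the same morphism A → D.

Path 1 = f;g:
  e0=[1,0] f→[2,2] g→[2,2]
  e1=[0,1] f→[2,0] g→[0,2]
  result₁ = (2 0; 2 2)
Path 2 = h;k:
  e0=[1,0] h→[1,0] k→[2,2]
  e1=[0,1] h→[1,1] k→[0,2]
  result₂ = (2 0; 2 2)
Equal? YES — commutes

Answer: COMMUTES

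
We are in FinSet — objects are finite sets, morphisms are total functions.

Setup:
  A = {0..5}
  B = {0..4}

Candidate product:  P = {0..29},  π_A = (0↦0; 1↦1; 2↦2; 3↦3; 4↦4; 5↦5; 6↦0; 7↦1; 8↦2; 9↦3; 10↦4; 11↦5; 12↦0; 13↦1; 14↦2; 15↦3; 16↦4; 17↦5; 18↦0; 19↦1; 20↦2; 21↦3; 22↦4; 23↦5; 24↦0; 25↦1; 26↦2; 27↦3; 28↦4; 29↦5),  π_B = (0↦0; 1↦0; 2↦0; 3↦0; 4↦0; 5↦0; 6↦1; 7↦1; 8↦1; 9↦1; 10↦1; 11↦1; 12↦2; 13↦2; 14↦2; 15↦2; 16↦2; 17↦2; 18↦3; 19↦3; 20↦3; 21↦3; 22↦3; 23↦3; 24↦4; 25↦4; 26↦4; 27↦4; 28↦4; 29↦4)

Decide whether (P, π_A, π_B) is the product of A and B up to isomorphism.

Answer: VALID PRODUCT

Trace:
|A|·|B| = 6·5 = 30;  |P| = 30
Check the pairing map k ↦ (π_A(k), π_B(k)):
  0 ↦ (0,0)
  1 ↦ (1,0)
  2 ↦ (2,0)
  3 ↦ (3,0)
  4 ↦ (4,0)
  5 ↦ (5,0)
  6 ↦ (0,1)
  7 ↦ (1,1)
  8 ↦ (2,1)
  9 ↦ (3,1)
  10 ↦ (4,1)
  11 ↦ (5,1)
  12 ↦ (0,2)
  13 ↦ (1,2)
  14 ↦ (2,2)
  15 ↦ (3,2)
  16 ↦ (4,2)
  17 ↦ (5,2)
  18 ↦ (0,3)
  19 ↦ (1,3)
  20 ↦ (2,3)
  21 ↦ (3,3)
  22 ↦ (4,3)
  23 ↦ (5,3)
  24 ↦ (0,4)
  25 ↦ (1,4)
  26 ↦ (2,4)
  27 ↦ (3,4)
  28 ↦ (4,4)
  29 ↦ (5,4)
distinct pairs in image: 30 / 30 needed
  → bijection onto A×B; projections well-typed.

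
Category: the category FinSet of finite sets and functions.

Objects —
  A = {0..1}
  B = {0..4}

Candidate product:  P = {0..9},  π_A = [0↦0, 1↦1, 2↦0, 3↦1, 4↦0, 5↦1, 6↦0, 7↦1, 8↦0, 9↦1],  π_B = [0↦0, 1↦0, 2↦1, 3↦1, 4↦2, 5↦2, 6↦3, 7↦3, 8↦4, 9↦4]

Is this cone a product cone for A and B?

|A|·|B| = 2·5 = 10;  |P| = 10
Check the pairing map k ↦ (π_A(k), π_B(k)):
  0 ↦ (0,0)
  1 ↦ (1,0)
  2 ↦ (0,1)
  3 ↦ (1,1)
  4 ↦ (0,2)
  5 ↦ (1,2)
  6 ↦ (0,3)
  7 ↦ (1,3)
  8 ↦ (0,4)
  9 ↦ (1,4)
distinct pairs in image: 10 / 10 needed
  → bijection onto A×B; projections well-typed.

Answer: VALID PRODUCT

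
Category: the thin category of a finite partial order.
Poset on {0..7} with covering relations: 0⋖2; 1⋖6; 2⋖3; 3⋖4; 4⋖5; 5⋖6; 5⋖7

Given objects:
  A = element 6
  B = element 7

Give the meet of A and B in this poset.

Answer: A∧B = 5

Work:
Lower bounds of A=6 and B=7: {0,2,3,4,5}
  0 ⊑ 5
  2 ⊑ 5
  3 ⊑ 5
  4 ⊑ 5
  5 ⊑ 5
glb = 5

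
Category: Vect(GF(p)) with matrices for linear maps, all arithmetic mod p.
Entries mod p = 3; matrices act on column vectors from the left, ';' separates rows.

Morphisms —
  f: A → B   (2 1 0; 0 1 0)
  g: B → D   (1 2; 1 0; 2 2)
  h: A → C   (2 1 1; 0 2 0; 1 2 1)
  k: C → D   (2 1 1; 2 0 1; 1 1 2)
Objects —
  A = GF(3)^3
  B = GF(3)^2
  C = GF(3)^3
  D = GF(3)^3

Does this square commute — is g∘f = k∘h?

Along f;g (path 1):
  e0=[1,0,0] f→[2,0] g→[2,2,1]
  e1=[0,1,0] f→[1,1] g→[0,1,1]
  e2=[0,0,1] f→[0,0] g→[0,0,0]
  result₁ = (2 0 0; 2 1 0; 1 1 0)
Along h;k (path 2):
  e0=[1,0,0] h→[2,0,1] k→[2,2,1]
  e1=[0,1,0] h→[1,2,2] k→[0,1,1]
  e2=[0,0,1] h→[1,0,1] k→[0,0,0]
  result₂ = (2 0 0; 2 1 0; 1 1 0)
Equal? same morphism ✓

Answer: COMMUTES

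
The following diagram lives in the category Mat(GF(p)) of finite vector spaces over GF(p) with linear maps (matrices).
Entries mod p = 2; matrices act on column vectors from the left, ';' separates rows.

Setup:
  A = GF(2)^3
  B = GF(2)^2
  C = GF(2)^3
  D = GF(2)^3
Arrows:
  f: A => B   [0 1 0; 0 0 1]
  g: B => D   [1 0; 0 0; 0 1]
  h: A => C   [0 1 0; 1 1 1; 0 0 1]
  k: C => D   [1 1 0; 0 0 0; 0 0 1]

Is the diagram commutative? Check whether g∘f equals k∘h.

Along f;g (path 1):
  e0=[1,0,0] f=>[0,0] g=>[0,0,0]
  e1=[0,1,0] f=>[1,0] g=>[1,0,0]
  e2=[0,0,1] f=>[0,1] g=>[0,0,1]
  result₁ = [0 1 0; 0 0 0; 0 0 1]
Along h;k (path 2):
  e0=[1,0,0] h=>[0,1,0] k=>[1,0,0]
  e1=[0,1,0] h=>[1,1,0] k=>[0,0,0]
  e2=[0,0,1] h=>[0,1,1] k=>[1,0,1]
  result₂ = [1 0 1; 0 0 0; 0 0 1]
Equal? differ; not commutative

Answer: DOES NOT COMMUTE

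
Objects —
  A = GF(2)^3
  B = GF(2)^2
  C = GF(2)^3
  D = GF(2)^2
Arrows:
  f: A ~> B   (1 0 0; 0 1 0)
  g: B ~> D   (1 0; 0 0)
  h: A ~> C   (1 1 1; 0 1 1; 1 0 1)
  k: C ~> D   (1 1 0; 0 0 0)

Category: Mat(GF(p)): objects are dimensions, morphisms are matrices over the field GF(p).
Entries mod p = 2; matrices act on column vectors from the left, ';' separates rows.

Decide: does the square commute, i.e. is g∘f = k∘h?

Answer: COMMUTES

Trace:
1) trace f;g:
  e0=[1,0,0] f~>[1,0] g~>[1,0]
  e1=[0,1,0] f~>[0,1] g~>[0,0]
  e2=[0,0,1] f~>[0,0] g~>[0,0]
  result₁ = (1 0 0; 0 0 0)
2) trace h;k:
  e0=[1,0,0] h~>[1,0,1] k~>[1,0]
  e1=[0,1,0] h~>[1,1,0] k~>[0,0]
  e2=[0,0,1] h~>[1,1,1] k~>[0,0]
  result₂ = (1 0 0; 0 0 0)
Equal? equal; square commutes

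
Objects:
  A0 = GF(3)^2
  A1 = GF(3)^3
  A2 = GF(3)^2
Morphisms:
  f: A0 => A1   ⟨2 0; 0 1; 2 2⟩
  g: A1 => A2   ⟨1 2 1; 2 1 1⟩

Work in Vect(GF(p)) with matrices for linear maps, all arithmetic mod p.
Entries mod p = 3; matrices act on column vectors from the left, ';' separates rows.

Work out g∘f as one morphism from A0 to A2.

  e0=⟨1,0⟩ f=>⟨2,0,2⟩ g=>⟨1,0⟩
  e1=⟨0,1⟩ f=>⟨0,1,2⟩ g=>⟨1,0⟩
⟦path⟧: ⟨1 1; 0 0⟩

Answer: ⟨1 1; 0 0⟩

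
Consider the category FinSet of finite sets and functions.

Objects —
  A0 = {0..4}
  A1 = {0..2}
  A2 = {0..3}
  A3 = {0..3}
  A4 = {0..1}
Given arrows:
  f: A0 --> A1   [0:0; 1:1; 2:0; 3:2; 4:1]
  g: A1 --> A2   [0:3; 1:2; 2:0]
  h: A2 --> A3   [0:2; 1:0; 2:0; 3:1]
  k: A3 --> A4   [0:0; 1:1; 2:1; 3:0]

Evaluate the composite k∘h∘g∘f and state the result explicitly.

  0 f-->0 g-->3 h-->1 k-->1
  1 f-->1 g-->2 h-->0 k-->0
  2 f-->0 g-->3 h-->1 k-->1
  3 f-->2 g-->0 h-->2 k-->1
  4 f-->1 g-->2 h-->0 k-->0
⟦path⟧: [0:1; 1:0; 2:1; 3:1; 4:0]

Answer: [0:1; 1:0; 2:1; 3:1; 4:0]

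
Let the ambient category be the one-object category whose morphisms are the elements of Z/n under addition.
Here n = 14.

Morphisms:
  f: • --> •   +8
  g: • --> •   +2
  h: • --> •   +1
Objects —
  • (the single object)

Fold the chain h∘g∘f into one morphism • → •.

Answer: +11

Trace:
  0 +8≡8 +2≡10 +1≡11  (mod 14)
⟦path⟧: +11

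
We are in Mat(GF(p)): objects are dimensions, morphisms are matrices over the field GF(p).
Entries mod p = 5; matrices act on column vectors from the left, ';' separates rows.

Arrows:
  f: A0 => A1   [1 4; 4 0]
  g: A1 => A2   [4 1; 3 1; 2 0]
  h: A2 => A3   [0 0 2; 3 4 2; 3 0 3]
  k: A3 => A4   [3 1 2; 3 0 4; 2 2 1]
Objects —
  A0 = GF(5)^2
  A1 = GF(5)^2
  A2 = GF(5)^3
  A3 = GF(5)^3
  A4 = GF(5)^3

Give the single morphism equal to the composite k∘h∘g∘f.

Answer: [3 4; 2 1; 0 3]

Derivation:
  e0=⟨1,0⟩ f=>⟨1,4⟩ g=>⟨3,2,2⟩ h=>⟨4,1,0⟩ k=>⟨3,2,0⟩
  e1=⟨0,1⟩ f=>⟨4,0⟩ g=>⟨1,2,3⟩ h=>⟨1,2,2⟩ k=>⟨4,1,3⟩
composite: [3 4; 2 1; 0 3]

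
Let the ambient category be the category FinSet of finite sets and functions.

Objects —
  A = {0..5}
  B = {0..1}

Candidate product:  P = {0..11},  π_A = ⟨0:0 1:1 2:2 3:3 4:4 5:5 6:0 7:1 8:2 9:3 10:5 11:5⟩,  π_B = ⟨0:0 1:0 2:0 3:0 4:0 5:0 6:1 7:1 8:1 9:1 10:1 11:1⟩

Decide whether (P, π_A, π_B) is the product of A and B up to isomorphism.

|A|·|B| = 6·2 = 12;  |P| = 12
Check the pairing map k ↦ (π_A(k), π_B(k)):
  0 : (0,0)
  1 : (1,0)
  2 : (2,0)
  3 : (3,0)
  4 : (4,0)
  5 : (5,0)
  6 : (0,1)
  7 : (1,1)
  8 : (2,1)
  9 : (3,1)
  10 : (5,1)
  11 : (5,1)  ✗ repeats pair of k=10
distinct pairs in image: 11 / 12 needed
  → (5,1) hit at k=10 and k=11

Answer: NOT A VALID PRODUCT — duplicate pair at indices 11,10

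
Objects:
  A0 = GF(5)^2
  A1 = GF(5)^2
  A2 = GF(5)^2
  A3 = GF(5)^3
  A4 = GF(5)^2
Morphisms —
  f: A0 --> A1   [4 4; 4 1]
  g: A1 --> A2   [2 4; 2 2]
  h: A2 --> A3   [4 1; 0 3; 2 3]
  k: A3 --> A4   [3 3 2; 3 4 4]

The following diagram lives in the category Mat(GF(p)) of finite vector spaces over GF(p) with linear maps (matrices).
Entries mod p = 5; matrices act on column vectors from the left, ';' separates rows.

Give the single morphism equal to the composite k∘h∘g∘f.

  e0=[1,0] f-->[4,4] g-->[4,1] h-->[2,3,1] k-->[2,2]
  e1=[0,1] f-->[4,1] g-->[2,0] h-->[3,0,4] k-->[2,0]
composite: [2 2; 2 0]

Answer: [2 2; 2 0]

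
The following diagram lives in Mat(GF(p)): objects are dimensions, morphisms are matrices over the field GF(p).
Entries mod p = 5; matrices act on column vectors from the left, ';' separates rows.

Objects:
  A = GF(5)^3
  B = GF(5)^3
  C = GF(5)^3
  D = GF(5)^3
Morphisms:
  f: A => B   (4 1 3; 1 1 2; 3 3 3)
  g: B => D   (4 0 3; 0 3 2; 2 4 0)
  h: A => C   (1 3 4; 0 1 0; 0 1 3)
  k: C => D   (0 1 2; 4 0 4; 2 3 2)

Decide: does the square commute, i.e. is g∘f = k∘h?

Path 1 = f;g:
  e0=⟨1,0,0⟩ f=>⟨4,1,3⟩ g=>⟨0,4,2⟩
  e1=⟨0,1,0⟩ f=>⟨1,1,3⟩ g=>⟨3,4,1⟩
  e2=⟨0,0,1⟩ f=>⟨3,2,3⟩ g=>⟨1,2,4⟩
  result₁ = (0 3 1; 4 4 2; 2 1 4)
Path 2 = h;k:
  e0=⟨1,0,0⟩ h=>⟨1,0,0⟩ k=>⟨0,4,2⟩
  e1=⟨0,1,0⟩ h=>⟨3,1,1⟩ k=>⟨3,1,1⟩
  e2=⟨0,0,1⟩ h=>⟨4,0,3⟩ k=>⟨1,3,4⟩
  result₂ = (0 3 1; 4 1 3; 2 1 4)
Equal? distinct morphisms ✗

Answer: DOES NOT COMMUTE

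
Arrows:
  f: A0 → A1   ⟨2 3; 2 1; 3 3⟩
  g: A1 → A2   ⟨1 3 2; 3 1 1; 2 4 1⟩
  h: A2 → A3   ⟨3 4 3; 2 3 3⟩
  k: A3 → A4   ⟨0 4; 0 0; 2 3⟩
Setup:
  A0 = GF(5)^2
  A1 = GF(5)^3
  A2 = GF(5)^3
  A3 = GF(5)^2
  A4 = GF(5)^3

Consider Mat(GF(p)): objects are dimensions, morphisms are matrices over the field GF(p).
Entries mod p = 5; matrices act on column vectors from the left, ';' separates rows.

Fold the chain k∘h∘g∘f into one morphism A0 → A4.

Answer: ⟨4 3; 0 0; 0 0⟩

Work:
  e0=⟨1,0⟩ f→⟨2,2,3⟩ g→⟨4,1,0⟩ h→⟨1,1⟩ k→⟨4,0,0⟩
  e1=⟨0,1⟩ f→⟨3,1,3⟩ g→⟨2,3,3⟩ h→⟨2,2⟩ k→⟨3,0,0⟩
⟦path⟧: ⟨4 3; 0 0; 0 0⟩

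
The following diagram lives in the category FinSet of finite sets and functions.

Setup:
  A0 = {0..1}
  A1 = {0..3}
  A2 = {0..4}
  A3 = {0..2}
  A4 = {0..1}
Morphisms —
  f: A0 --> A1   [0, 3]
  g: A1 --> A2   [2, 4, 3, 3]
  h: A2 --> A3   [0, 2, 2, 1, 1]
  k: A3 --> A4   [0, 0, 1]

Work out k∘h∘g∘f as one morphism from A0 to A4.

  0 f-->0 g-->2 h-->2 k-->1
  1 f-->3 g-->3 h-->1 k-->0
⟦path⟧: [1, 0]

Answer: [1, 0]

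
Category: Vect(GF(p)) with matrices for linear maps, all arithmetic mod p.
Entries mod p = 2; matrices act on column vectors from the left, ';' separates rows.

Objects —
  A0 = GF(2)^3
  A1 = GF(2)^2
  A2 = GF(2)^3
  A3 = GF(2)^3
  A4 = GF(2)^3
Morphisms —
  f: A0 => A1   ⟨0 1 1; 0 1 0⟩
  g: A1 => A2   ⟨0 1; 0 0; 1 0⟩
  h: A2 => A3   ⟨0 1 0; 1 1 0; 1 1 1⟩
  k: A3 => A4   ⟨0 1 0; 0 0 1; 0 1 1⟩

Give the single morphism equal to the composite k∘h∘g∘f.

Answer: ⟨0 1 0; 0 0 1; 0 1 1⟩

Work:
  e0=(1,0,0) f=>(0,0) g=>(0,0,0) h=>(0,0,0) k=>(0,0,0)
  e1=(0,1,0) f=>(1,1) g=>(1,0,1) h=>(0,1,0) k=>(1,0,1)
  e2=(0,0,1) f=>(1,0) g=>(0,0,1) h=>(0,0,1) k=>(0,1,1)
result: ⟨0 1 0; 0 0 1; 0 1 1⟩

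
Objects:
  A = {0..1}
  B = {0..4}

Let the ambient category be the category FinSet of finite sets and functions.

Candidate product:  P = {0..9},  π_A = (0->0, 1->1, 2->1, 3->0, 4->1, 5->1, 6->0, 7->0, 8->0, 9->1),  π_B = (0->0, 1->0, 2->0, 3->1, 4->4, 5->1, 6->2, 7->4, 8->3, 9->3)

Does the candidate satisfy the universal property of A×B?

|A|·|B| = 2·5 = 10;  |P| = 10
Check the pairing map k ↦ (π_A(k), π_B(k)):
  0 -> (0,0)
  1 -> (1,0)
  2 -> (1,0)  ✗ repeats pair of k=1
  3 -> (0,1)
  4 -> (1,4)
  5 -> (1,1)
  6 -> (0,2)
  7 -> (0,4)
  8 -> (0,3)
  9 -> (1,3)
distinct pairs in image: 9 / 10 needed
  → (1,0) hit at k=1 and k=2

Answer: NOT A VALID PRODUCT — duplicate pair at indices 1,2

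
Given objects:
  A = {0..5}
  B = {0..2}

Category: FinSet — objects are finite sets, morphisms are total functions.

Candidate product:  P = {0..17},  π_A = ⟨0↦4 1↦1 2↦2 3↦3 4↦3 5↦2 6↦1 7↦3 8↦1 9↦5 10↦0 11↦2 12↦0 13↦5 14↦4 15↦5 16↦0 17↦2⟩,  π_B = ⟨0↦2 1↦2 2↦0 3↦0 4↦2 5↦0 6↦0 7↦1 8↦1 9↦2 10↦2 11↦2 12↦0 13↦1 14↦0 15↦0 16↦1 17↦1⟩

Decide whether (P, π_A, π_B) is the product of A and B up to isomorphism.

|A|·|B| = 6·3 = 18;  |P| = 18
Check the pairing map k ↦ (π_A(k), π_B(k)):
  0 ↦ (4,2)
  1 ↦ (1,2)
  2 ↦ (2,0)
  3 ↦ (3,0)
  4 ↦ (3,2)
  5 ↦ (2,0)  ✗ repeats pair of k=2
  6 ↦ (1,0)
  7 ↦ (3,1)
  8 ↦ (1,1)
  9 ↦ (5,2)
  10 ↦ (0,2)
  11 ↦ (2,2)
  12 ↦ (0,0)
  13 ↦ (5,1)
  14 ↦ (4,0)
  15 ↦ (5,0)
  16 ↦ (0,1)
  17 ↦ (2,1)
distinct pairs in image: 17 / 18 needed
  → (2,0) hit at k=2 and k=5

Answer: NOT A VALID PRODUCT — duplicate pair at indices 5,2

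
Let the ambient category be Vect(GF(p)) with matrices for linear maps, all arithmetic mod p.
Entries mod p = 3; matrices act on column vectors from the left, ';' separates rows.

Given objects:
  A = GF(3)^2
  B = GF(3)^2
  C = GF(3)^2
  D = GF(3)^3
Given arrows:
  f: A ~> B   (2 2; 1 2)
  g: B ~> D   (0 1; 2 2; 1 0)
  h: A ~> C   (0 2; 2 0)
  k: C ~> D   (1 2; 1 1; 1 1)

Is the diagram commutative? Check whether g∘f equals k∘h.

Path 1 = f;g:
  e0=[1,0] f~>[2,1] g~>[1,0,2]
  e1=[0,1] f~>[2,2] g~>[2,2,2]
  composite₁ = (1 2; 0 2; 2 2)
Path 2 = h;k:
  e0=[1,0] h~>[0,2] k~>[1,2,2]
  e1=[0,1] h~>[2,0] k~>[2,2,2]
  composite₂ = (1 2; 2 2; 2 2)
Equal? NO — does not commute

Answer: DOES NOT COMMUTE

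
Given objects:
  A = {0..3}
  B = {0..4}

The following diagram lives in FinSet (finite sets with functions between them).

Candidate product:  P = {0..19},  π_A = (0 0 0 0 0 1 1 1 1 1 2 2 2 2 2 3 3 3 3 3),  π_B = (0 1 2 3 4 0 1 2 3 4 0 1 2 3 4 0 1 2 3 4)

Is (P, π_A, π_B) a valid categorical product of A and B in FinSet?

|A|·|B| = 4·5 = 20;  |P| = 20
Check the pairing map k ↦ (π_A(k), π_B(k)):
  0 ↦ (0,0)
  1 ↦ (0,1)
  2 ↦ (0,2)
  3 ↦ (0,3)
  4 ↦ (0,4)
  5 ↦ (1,0)
  6 ↦ (1,1)
  7 ↦ (1,2)
  8 ↦ (1,3)
  9 ↦ (1,4)
  10 ↦ (2,0)
  11 ↦ (2,1)
  12 ↦ (2,2)
  13 ↦ (2,3)
  14 ↦ (2,4)
  15 ↦ (3,0)
  16 ↦ (3,1)
  17 ↦ (3,2)
  18 ↦ (3,3)
  19 ↦ (3,4)
distinct pairs in image: 20 / 20 needed
  → bijection onto A×B; projections well-typed.

Answer: VALID PRODUCT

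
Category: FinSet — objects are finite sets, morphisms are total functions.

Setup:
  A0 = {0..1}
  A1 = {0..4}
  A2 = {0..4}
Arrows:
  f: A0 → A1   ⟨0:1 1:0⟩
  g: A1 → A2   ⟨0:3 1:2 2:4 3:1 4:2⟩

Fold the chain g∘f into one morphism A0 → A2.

Answer: ⟨0:2 1:3⟩

Derivation:
  0 f→1 g→2
  1 f→0 g→3
⟦path⟧: ⟨0:2 1:3⟩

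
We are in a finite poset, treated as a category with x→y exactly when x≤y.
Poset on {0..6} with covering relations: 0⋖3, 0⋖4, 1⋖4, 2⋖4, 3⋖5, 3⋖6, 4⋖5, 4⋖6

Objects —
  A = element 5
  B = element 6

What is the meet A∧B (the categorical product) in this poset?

Answer: NO MEET EXISTS

Work:
Common predecessors of 5,6: {0,1,2,3,4}
  maximal lower bounds 3 and 4 are incomparable: neither 3≤4 nor 4≤3
→ no greatest lower bound exists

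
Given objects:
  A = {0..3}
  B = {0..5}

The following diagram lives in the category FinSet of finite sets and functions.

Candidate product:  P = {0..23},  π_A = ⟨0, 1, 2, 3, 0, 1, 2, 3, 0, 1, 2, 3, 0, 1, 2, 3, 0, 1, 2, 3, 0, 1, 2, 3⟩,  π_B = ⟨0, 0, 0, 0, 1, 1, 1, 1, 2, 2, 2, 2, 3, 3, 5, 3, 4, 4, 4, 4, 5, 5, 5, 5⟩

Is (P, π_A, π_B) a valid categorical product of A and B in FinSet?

|A|·|B| = 4·6 = 24;  |P| = 24
Check the pairing map k ↦ (π_A(k), π_B(k)):
  0 -> (0,0)
  1 -> (1,0)
  2 -> (2,0)
  3 -> (3,0)
  4 -> (0,1)
  5 -> (1,1)
  6 -> (2,1)
  7 -> (3,1)
  8 -> (0,2)
  9 -> (1,2)
  10 -> (2,2)
  11 -> (3,2)
  12 -> (0,3)
  13 -> (1,3)
  14 -> (2,5)
  15 -> (3,3)
  16 -> (0,4)
  17 -> (1,4)
  18 -> (2,4)
  19 -> (3,4)
  20 -> (0,5)
  21 -> (1,5)
  22 -> (2,5)  ✗ repeats pair of k=14
  23 -> (3,5)
distinct pairs in image: 23 / 24 needed
  → (2,5) hit at k=14 and k=22

Answer: NOT A VALID PRODUCT — duplicate pair at indices 22,14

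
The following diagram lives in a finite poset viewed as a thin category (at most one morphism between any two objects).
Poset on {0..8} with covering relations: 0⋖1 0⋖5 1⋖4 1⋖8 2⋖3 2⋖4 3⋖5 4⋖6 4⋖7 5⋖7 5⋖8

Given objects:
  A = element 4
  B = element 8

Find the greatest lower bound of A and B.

Answer: NO MEET EXISTS

Trace:
Lower bounds of A=4 and B=8: {0,1,2}
  maximal lower bounds 1 and 2 are incomparable: neither 1≤2 nor 2≤1
→ no greatest lower bound exists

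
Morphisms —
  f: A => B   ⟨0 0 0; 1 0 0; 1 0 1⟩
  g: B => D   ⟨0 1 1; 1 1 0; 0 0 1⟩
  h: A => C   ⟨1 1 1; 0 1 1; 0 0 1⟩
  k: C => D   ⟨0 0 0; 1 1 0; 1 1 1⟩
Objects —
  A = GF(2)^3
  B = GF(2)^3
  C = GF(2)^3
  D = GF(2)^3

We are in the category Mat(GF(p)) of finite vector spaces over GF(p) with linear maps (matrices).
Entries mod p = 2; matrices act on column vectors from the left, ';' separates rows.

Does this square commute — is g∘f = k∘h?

1) trace f;g:
  e0=[1,0,0] f=>[0,1,1] g=>[0,1,1]
  e1=[0,1,0] f=>[0,0,0] g=>[0,0,0]
  e2=[0,0,1] f=>[0,0,1] g=>[1,0,1]
  result₁ = ⟨0 0 1; 1 0 0; 1 0 1⟩
2) trace h;k:
  e0=[1,0,0] h=>[1,0,0] k=>[0,1,1]
  e1=[0,1,0] h=>[1,1,0] k=>[0,0,0]
  e2=[0,0,1] h=>[1,1,1] k=>[0,0,1]
  result₂ = ⟨0 0 0; 1 0 0; 1 0 1⟩
Equal? NO — does not commute

Answer: DOES NOT COMMUTE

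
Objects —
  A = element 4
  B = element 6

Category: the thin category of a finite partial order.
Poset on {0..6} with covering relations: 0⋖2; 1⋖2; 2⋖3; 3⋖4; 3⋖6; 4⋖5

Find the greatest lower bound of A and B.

Lower bounds of A=4 and B=6: {0,1,2,3}
  0 ⊑ 3
  1 ⊑ 3
  2 ⊑ 3
  3 ⊑ 3
glb = 3

Answer: A∧B = 3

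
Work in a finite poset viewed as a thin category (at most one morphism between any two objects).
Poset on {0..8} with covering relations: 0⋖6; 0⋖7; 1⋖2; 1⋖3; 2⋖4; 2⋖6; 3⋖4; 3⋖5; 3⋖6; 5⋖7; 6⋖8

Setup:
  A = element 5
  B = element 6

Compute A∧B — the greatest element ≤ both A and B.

{x : x⊑A ∧ x⊑B} = {1,3}  (A=5, B=6)
  1 ⊑ 3
  3 ⊑ 3
glb = 3

Answer: A∧B = 3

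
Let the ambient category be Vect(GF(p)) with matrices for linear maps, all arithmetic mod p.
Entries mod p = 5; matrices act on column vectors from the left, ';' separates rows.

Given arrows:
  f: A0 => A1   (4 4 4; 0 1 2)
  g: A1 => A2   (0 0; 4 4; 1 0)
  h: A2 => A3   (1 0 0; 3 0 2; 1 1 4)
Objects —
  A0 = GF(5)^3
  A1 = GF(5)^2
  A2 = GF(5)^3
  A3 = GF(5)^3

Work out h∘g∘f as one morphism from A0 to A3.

Answer: (0 0 0; 3 3 3; 2 1 0)

Trace:
  e0=(1,0,0) f=>(4,0) g=>(0,1,4) h=>(0,3,2)
  e1=(0,1,0) f=>(4,1) g=>(0,0,4) h=>(0,3,1)
  e2=(0,0,1) f=>(4,2) g=>(0,4,4) h=>(0,3,0)
result: (0 0 0; 3 3 3; 2 1 0)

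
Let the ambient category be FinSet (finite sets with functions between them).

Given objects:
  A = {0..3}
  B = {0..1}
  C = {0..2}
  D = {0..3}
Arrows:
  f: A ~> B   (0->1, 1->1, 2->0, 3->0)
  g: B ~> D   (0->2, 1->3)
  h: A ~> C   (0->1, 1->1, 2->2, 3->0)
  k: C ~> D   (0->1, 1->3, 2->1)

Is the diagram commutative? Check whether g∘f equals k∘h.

Answer: DOES NOT COMMUTE

Work:
Along f;g (path 1):
  0 f~>1 g~>3
  1 f~>1 g~>3
  2 f~>0 g~>2
  3 f~>0 g~>2
  result₁ = (0->3, 1->3, 2->2, 3->2)
Along h;k (path 2):
  0 h~>1 k~>3
  1 h~>1 k~>3
  2 h~>2 k~>1
  3 h~>0 k~>1
  result₂ = (0->3, 1->3, 2->1, 3->1)
Equal? differ; not commutative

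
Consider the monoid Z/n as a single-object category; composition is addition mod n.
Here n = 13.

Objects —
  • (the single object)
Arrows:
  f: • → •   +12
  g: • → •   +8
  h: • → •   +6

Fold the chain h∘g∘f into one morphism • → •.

  0 +12≡12 +8≡7 +6≡0  (mod 13)
composite: +0

Answer: +0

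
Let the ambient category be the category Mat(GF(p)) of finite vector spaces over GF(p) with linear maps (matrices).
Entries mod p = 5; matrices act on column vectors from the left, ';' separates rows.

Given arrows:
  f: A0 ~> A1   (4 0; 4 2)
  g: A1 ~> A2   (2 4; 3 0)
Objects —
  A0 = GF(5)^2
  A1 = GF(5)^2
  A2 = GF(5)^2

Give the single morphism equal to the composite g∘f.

  e0=(1,0) f~>(4,4) g~>(4,2)
  e1=(0,1) f~>(0,2) g~>(3,0)
composite: (4 3; 2 0)

Answer: (4 3; 2 0)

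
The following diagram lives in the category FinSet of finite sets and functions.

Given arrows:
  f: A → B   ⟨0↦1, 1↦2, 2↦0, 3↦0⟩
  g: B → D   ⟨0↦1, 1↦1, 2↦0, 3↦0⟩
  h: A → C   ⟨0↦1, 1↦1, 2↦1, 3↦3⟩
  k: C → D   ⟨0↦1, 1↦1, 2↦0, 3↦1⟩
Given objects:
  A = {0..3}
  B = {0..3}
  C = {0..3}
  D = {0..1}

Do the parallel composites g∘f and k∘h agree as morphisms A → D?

Answer: DOES NOT COMMUTE

Derivation:
Path 1 = f;g:
  0 f→1 g→1
  1 f→2 g→0
  2 f→0 g→1
  3 f→0 g→1
  ⟦path⟧₁ = ⟨0↦1, 1↦0, 2↦1, 3↦1⟩
Path 2 = h;k:
  0 h→1 k→1
  1 h→1 k→1
  2 h→1 k→1
  3 h→3 k→1
  ⟦path⟧₂ = ⟨0↦1, 1↦1, 2↦1, 3↦1⟩
Equal? NO — does not commute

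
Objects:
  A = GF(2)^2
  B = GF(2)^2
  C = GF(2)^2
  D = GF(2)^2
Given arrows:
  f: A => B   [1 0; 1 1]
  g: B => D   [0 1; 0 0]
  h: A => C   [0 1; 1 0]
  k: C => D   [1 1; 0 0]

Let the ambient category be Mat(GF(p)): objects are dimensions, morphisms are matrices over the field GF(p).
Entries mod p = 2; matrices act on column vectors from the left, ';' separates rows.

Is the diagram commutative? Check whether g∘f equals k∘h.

1) trace f;g:
  e0=(1,0) f=>(1,1) g=>(1,0)
  e1=(0,1) f=>(0,1) g=>(1,0)
  ⟦path⟧₁ = [1 1; 0 0]
2) trace h;k:
  e0=(1,0) h=>(0,1) k=>(1,0)
  e1=(0,1) h=>(1,0) k=>(1,0)
  ⟦path⟧₂ = [1 1; 0 0]
Equal? YES — commutes

Answer: COMMUTES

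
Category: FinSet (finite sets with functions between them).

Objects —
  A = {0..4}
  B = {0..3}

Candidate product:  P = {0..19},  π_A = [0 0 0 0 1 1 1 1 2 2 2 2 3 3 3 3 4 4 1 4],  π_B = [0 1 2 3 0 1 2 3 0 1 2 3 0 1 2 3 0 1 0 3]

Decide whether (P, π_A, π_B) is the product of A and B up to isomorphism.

Answer: NOT A VALID PRODUCT — duplicate pair at indices 4,18

Trace:
|A|·|B| = 5·4 = 20;  |P| = 20
Check the pairing map k ↦ (π_A(k), π_B(k)):
  0 : (0,0)
  1 : (0,1)
  2 : (0,2)
  3 : (0,3)
  4 : (1,0)
  5 : (1,1)
  6 : (1,2)
  7 : (1,3)
  8 : (2,0)
  9 : (2,1)
  10 : (2,2)
  11 : (2,3)
  12 : (3,0)
  13 : (3,1)
  14 : (3,2)
  15 : (3,3)
  16 : (4,0)
  17 : (4,1)
  18 : (1,0)  ✗ repeats pair of k=4
  19 : (4,3)
distinct pairs in image: 19 / 20 needed
  → (1,0) hit at k=4 and k=18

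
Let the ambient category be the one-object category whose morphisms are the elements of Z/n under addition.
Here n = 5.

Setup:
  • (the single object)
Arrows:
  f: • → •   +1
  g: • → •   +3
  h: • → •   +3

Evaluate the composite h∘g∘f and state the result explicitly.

  0 +1≡1 +3≡4 +3≡2  (mod 5)
⟦path⟧: +2

Answer: +2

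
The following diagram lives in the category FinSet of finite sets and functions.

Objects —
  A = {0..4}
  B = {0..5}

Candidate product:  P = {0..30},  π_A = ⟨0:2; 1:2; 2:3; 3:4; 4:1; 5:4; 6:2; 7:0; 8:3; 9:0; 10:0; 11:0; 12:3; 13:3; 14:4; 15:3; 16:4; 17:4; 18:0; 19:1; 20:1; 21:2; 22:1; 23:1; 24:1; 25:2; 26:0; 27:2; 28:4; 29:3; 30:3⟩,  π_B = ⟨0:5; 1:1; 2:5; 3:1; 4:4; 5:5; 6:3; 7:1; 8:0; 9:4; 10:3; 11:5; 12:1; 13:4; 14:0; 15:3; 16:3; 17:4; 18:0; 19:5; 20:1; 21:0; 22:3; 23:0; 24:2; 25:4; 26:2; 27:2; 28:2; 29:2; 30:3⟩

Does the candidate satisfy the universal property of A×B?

Answer: NOT A VALID PRODUCT — |P|=31 ≠ |A|·|B|=30

Trace:
|A|·|B| = 5·6 = 30;  |P| = 31
  → cardinalities differ; no bijection possible.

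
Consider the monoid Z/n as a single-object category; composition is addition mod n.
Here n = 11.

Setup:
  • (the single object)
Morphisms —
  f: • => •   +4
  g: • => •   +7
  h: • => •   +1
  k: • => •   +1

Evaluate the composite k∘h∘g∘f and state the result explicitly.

Answer: +2

Trace:
  0 +4≡4 +7≡0 +1≡1 +1≡2  (mod 11)
result: +2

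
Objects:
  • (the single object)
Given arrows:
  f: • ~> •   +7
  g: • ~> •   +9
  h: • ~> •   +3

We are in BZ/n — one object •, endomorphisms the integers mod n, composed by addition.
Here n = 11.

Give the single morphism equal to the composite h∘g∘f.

Answer: +8

Work:
  0 +7≡7 +9≡5 +3≡8  (mod 11)
composite: +8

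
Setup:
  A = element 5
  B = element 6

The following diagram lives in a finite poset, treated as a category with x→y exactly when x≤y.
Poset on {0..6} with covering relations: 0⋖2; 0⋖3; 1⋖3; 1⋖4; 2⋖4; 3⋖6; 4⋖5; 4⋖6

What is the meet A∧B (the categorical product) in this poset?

Answer: A∧B = 4

Work:
Common predecessors of 5,6: {0,1,2,4}
  0 ≤ 4
  1 ≤ 4
  2 ≤ 4
  4 ≤ 4
glb = 4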